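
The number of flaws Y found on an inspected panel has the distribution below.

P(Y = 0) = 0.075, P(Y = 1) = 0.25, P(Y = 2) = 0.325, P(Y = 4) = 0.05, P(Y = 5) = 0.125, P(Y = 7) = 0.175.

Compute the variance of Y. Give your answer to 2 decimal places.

5.35

E[Y] = (0)(0.075) + (1)(0.25) + (2)(0.325) + (4)(0.05) + (5)(0.125) + (7)(0.175) = 2.95
E[Y²] = (0)²(0.075) + (1)²(0.25) + (2)²(0.325) + (4)²(0.05) + (5)²(0.125) + (7)²(0.175) = 14.05
var(Y) = E[Y²] − (E[Y])² = 14.05 − (2.95)² = 5.3475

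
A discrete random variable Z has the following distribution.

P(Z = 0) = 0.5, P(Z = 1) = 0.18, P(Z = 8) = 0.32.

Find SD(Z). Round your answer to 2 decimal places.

E[Z] = (0)(0.5) + (1)(0.18) + (8)(0.32) = 2.74
E[Z²] = (0)²(0.5) + (1)²(0.18) + (8)²(0.32) = 20.66
Var(Z) = E[Z²] − (E[Z])² = 20.66 − (2.74)² = 13.1524
SD(Z) = √13.1524 ≈ 3.63

3.63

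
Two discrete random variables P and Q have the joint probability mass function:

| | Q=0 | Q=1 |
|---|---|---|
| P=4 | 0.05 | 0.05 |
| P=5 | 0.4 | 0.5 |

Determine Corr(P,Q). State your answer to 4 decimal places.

0.0335

E[P] = 4.9,  E[Q] = 0.55
E[PQ] = 2.7
cov(P,Q) = E[PQ] − E[P]E[Q] = 2.7 − (4.9)(0.55) = 0.005
Var(P) = 0.09,  Var(Q) = 0.2475
ρ = 0.005 / √(0.09·0.2475) ≈ 0.0335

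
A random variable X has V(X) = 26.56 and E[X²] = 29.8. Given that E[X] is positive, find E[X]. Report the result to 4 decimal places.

(E[X])² = E[X²] − V(X) = 29.8 − 26.56 = 3.24
E[X] = √3.24 = 1.8

1.8000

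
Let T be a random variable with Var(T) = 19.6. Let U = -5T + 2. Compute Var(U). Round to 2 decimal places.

490.00

Var(-5T + 2) = (-5)²·Var(T) = 25·19.6 = 490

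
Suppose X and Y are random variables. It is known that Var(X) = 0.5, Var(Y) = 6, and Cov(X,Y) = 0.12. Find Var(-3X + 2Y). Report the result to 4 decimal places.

27.0600

Var(-3X + 2Y) = (-3)²·Var(X) + (2)²·Var(Y) + 2·(-3)·(2)·Cov(X,Y)
= 9·0.5 + 4·6 + -12·0.12 = 27.06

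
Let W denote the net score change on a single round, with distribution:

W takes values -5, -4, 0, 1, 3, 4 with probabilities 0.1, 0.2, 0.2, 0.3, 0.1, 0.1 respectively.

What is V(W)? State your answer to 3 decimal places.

8.410

E[W] = (-5)(0.1) + (-4)(0.2) + (0)(0.2) + (1)(0.3) + (3)(0.1) + (4)(0.1) = -0.3
E[W²] = (-5)²(0.1) + (-4)²(0.2) + (0)²(0.2) + (1)²(0.3) + (3)²(0.1) + (4)²(0.1) = 8.5
V(W) = E[W²] − (E[W])² = 8.5 − (-0.3)² = 8.41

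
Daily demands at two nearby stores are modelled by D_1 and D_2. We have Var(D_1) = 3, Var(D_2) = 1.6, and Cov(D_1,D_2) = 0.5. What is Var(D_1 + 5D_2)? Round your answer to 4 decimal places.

48.0000

Var(D_1 + 5D_2) = (1)²·Var(D_1) + (5)²·Var(D_2) + 2·(1)·(5)·Cov(D_1,D_2)
= 1·3 + 25·1.6 + 10·0.5 = 48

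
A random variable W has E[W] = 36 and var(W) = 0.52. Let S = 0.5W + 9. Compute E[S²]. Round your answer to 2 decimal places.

729.13

E[0.5W + 9] = 0.5·36 + 9 = 27
var(0.5W + 9) = (0.5)²·0.52 = 0.13
E[S²] = var(S) + (E[S])² = 0.13 + (27)² = 729.13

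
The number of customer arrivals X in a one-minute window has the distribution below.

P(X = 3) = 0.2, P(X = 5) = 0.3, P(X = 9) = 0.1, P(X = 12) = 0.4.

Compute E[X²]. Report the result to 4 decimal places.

E[X²] = (3)²(0.2) + (5)²(0.3) + (9)²(0.1) + (12)²(0.4) = 75

75.0000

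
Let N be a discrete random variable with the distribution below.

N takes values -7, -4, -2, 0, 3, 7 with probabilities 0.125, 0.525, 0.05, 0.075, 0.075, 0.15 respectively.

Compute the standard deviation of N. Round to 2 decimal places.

4.42

E[N] = (-7)(0.125) + (-4)(0.525) + (-2)(0.05) + (0)(0.075) + (3)(0.075) + (7)(0.15) = -1.8
E[N²] = (-7)²(0.125) + (-4)²(0.525) + (-2)²(0.05) + (0)²(0.075) + (3)²(0.075) + (7)²(0.15) = 22.75
Var(N) = E[N²] − (E[N])² = 22.75 − (-1.8)² = 19.51
σ(N) = √19.51 ≈ 4.42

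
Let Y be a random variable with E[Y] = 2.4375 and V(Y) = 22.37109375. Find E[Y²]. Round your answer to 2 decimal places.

E[Y²] = V(Y) + (E[Y])² = 22.37109375 + (2.4375)² = 28.3125

28.31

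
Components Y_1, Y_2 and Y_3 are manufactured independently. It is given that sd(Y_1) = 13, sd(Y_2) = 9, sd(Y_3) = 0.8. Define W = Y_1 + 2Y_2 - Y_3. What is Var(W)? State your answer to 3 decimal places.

493.640

Var(Y_1) = 169, Var(Y_2) = 81, Var(Y_3) = 0.64
By independence, Var(W) = (1)²Var(Y_1) + (2)²Var(Y_2) + (-1)²Var(Y_3)
= (1)²·169 + (2)²·81 + (-1)²·0.64 = 493.64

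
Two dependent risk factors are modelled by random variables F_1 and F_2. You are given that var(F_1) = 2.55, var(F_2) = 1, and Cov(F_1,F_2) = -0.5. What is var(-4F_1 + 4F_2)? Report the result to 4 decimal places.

72.8000

var(-4F_1 + 4F_2) = (-4)²·var(F_1) + (4)²·var(F_2) + 2·(-4)·(4)·Cov(F_1,F_2)
= 16·2.55 + 16·1 + -32·-0.5 = 72.8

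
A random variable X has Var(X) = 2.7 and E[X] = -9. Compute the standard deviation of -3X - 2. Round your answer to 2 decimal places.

Var(-3X - 2) = (-3)²·2.7 = 24.3
SD(-3X - 2) = √24.3 ≈ 4.93

4.93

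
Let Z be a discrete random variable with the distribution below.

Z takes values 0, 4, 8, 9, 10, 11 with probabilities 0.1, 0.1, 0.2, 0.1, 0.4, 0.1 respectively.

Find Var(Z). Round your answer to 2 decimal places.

E[Z] = (0)(0.1) + (4)(0.1) + (8)(0.2) + (9)(0.1) + (10)(0.4) + (11)(0.1) = 8
E[Z²] = (0)²(0.1) + (4)²(0.1) + (8)²(0.2) + (9)²(0.1) + (10)²(0.4) + (11)²(0.1) = 74.6
Var(Z) = E[Z²] − (E[Z])² = 74.6 − (8)² = 10.6

10.60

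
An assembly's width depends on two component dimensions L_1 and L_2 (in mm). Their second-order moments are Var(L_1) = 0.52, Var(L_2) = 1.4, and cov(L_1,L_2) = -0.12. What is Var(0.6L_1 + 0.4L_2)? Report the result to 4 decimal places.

Var(0.6L_1 + 0.4L_2) = (0.6)²·Var(L_1) + (0.4)²·Var(L_2) + 2·(0.6)·(0.4)·cov(L_1,L_2)
= 0.36·0.52 + 0.16·1.4 + 0.48·-0.12 = 0.3536

0.3536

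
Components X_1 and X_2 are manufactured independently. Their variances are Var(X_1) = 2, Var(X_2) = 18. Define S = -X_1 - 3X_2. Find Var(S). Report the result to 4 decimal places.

164.0000

By independence, Var(S) = (-1)²Var(X_1) + (-3)²Var(X_2)
= (-1)²·2 + (-3)²·18 = 164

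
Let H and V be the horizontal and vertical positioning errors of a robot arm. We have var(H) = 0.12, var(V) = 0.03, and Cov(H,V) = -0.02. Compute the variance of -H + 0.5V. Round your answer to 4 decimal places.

var(-H + 0.5V) = (-1)²·var(H) + (0.5)²·var(V) + 2·(-1)·(0.5)·Cov(H,V)
= 1·0.12 + 0.25·0.03 + -1·-0.02 = 0.1475

0.1475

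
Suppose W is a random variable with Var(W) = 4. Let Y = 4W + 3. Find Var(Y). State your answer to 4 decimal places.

64.0000

Var(4W + 3) = (4)²·Var(W) = 16·4 = 64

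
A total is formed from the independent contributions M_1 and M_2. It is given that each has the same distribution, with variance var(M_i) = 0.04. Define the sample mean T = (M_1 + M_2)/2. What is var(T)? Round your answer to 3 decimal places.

By independence, var(T) = (0.5)²var(M_1) + (0.5)²var(M_2)
= (0.5)²·0.04 + (0.5)²·0.04 = 0.02

0.020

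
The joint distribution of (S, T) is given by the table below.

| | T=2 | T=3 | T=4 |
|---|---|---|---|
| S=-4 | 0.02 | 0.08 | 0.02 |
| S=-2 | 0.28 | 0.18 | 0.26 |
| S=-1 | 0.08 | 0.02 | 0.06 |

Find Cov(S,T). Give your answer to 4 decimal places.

E[S] = -2.08,  E[T] = 2.96
E[ST] = -6.18
Cov(S,T) = E[ST] − E[S]E[T] = -6.18 − (-2.08)(2.96) = -0.0232

-0.0232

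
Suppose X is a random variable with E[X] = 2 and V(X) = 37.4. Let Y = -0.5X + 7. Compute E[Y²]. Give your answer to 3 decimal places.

E[-0.5X + 7] = -0.5·2 + 7 = 6
V(-0.5X + 7) = (-0.5)²·37.4 = 9.35
E[Y²] = V(Y) + (E[Y])² = 9.35 + (6)² = 45.35

45.350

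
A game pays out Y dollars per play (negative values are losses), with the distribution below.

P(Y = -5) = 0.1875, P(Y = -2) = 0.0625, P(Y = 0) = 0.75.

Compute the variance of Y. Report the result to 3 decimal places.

3.809

E[Y] = (-5)(0.1875) + (-2)(0.0625) + (0)(0.75) = -1.0625
E[Y²] = (-5)²(0.1875) + (-2)²(0.0625) + (0)²(0.75) = 4.9375
var(Y) = E[Y²] − (E[Y])² = 4.9375 − (-1.0625)² = 3.80859375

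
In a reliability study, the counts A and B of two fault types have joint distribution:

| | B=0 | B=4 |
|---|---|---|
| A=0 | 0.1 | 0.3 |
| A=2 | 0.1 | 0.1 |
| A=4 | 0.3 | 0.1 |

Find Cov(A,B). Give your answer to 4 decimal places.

E[A] = 2,  E[B] = 2
E[AB] = 2.4
Cov(A,B) = E[AB] − E[A]E[B] = 2.4 − (2)(2) = -1.6

-1.6000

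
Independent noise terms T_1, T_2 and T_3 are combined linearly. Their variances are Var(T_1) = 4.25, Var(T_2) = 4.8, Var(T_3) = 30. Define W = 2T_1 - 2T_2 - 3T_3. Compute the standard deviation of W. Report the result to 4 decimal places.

By independence, Var(W) = (2)²Var(T_1) + (-2)²Var(T_2) + (-3)²Var(T_3)
= (2)²·4.25 + (-2)²·4.8 + (-3)²·30 = 306.2
SD(W) = √306.2 ≈ 17.4986

17.4986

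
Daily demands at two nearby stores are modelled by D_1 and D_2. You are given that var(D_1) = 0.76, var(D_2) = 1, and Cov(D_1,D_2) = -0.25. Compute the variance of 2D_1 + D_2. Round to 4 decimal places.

3.0400

var(2D_1 + D_2) = (2)²·var(D_1) + (1)²·var(D_2) + 2·(2)·(1)·Cov(D_1,D_2)
= 4·0.76 + 1·1 + 4·-0.25 = 3.04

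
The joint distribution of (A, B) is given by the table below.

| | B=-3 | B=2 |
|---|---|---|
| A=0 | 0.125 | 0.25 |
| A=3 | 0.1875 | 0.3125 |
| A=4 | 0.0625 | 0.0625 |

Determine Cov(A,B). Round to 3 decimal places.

E[A] = 2,  E[B] = 0.125
E[AB] = -0.0625
Cov(A,B) = E[AB] − E[A]E[B] = -0.0625 − (2)(0.125) = -0.3125

-0.313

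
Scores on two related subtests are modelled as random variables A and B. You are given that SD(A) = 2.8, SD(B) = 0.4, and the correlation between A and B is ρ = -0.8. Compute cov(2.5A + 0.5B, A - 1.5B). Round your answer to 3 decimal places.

var(A) = (2.8)² = 7.84;  var(B) = (0.4)² = 0.16
cov(A,B) = ρ·SD(A)·SD(B) = -0.8·2.8·0.4 = -0.896
cov(2.5A + 0.5B, A - 1.5B) = (2.5)(1)var(A) + (0.5)(-1.5)var(B) + [(2.5)(-1.5) + (0.5)(1)]cov(A,B)
= 2.5·7.84 + -0.75·0.16 + -3.25·-0.896 = 22.392

22.392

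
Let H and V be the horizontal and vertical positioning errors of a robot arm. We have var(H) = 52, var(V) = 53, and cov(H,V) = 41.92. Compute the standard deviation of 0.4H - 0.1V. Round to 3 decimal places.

2.344

var(0.4H - 0.1V) = (0.4)²·var(H) + (-0.1)²·var(V) + 2·(0.4)·(-0.1)·cov(H,V)
= 0.16·52 + 0.01·53 + -0.08·41.92 = 5.4964
SD(0.4H - 0.1V) = √5.4964 ≈ 2.344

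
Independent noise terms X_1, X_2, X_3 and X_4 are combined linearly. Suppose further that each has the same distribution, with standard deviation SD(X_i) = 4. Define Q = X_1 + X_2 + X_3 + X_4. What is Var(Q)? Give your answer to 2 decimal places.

Var(X_i) = (4)² = 16
By independence, Var(Q) = (1)²Var(X_1) + (1)²Var(X_2) + (1)²Var(X_3) + (1)²Var(X_4)
= (1)²·16 + (1)²·16 + (1)²·16 + (1)²·16 = 64

64.00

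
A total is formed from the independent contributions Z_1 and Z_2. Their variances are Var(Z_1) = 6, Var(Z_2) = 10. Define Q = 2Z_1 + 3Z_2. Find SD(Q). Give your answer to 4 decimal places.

10.6771

By independence, Var(Q) = (2)²Var(Z_1) + (3)²Var(Z_2)
= (2)²·6 + (3)²·10 = 114
SD(Q) = √114 ≈ 10.6771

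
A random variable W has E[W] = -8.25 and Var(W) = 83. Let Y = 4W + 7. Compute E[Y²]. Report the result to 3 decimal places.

E[4W + 7] = 4·-8.25 + 7 = -26
Var(4W + 7) = (4)²·83 = 1328
E[Y²] = Var(Y) + (E[Y])² = 1328 + (-26)² = 2004

2004.000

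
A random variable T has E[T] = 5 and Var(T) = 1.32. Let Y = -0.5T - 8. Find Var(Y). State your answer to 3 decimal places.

Var(-0.5T - 8) = (-0.5)²·Var(T) = 0.25·1.32 = 0.33

0.330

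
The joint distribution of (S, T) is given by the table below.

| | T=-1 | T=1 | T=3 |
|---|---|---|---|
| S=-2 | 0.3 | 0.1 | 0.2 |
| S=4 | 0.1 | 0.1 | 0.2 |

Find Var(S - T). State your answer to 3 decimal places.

9.440

E[S] = 0.4,  E[T] = 1,  E[ST] = 1.6
Var(S) = 8.8 − (0.4)² = 8.64;  Var(T) = 4.2 − (1)² = 3.2
cov(S,T) = 1.6 − (0.4)(1) = 1.2
Var(S - T) = (1)²·8.64 + (-1)²·3.2 + 2·(1)·(-1)·1.2 = 9.44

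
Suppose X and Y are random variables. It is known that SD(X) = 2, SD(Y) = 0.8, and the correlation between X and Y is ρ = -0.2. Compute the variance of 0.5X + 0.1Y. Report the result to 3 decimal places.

0.974

Var(X) = (2)² = 4;  Var(Y) = (0.8)² = 0.64
cov(X,Y) = ρ·SD(X)·SD(Y) = -0.2·2·0.8 = -0.32
Var(0.5X + 0.1Y) = (0.5)²·Var(X) + (0.1)²·Var(Y) + 2·(0.5)·(0.1)·cov(X,Y)
= 0.25·4 + 0.01·0.64 + 0.1·-0.32 = 0.9744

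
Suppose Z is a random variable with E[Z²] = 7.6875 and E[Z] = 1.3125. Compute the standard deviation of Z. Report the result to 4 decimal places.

Var(Z) = 7.6875 − (1.3125)² = 5.96484375
SD(Z) = √5.96484375 ≈ 2.4423

2.4423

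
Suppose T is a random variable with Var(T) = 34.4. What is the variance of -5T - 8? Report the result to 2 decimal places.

860.00

Var(-5T - 8) = (-5)²·Var(T) = 25·34.4 = 860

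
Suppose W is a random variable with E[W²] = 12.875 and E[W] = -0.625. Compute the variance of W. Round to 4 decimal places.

12.4844

var(W) = 12.875 − (-0.625)² = 12.484375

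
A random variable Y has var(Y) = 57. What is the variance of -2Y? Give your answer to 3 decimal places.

228.000

var(-2Y) = (-2)²·var(Y) = 4·57 = 228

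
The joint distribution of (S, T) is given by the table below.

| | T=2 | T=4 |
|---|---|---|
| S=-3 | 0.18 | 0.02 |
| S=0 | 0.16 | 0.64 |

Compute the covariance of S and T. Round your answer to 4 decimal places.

0.6720

E[S] = -0.6,  E[T] = 3.32
E[ST] = -1.32
Cov(S,T) = E[ST] − E[S]E[T] = -1.32 − (-0.6)(3.32) = 0.672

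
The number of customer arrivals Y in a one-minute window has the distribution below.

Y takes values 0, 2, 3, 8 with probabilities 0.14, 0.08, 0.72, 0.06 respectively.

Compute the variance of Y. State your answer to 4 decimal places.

E[Y] = (0)(0.14) + (2)(0.08) + (3)(0.72) + (8)(0.06) = 2.8
E[Y²] = (0)²(0.14) + (2)²(0.08) + (3)²(0.72) + (8)²(0.06) = 10.64
V(Y) = E[Y²] − (E[Y])² = 10.64 − (2.8)² = 2.8

2.8000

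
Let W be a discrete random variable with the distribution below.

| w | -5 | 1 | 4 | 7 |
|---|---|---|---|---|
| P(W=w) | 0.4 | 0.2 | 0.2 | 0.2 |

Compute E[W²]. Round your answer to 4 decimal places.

E[W²] = (-5)²(0.4) + (1)²(0.2) + (4)²(0.2) + (7)²(0.2) = 23.2

23.2000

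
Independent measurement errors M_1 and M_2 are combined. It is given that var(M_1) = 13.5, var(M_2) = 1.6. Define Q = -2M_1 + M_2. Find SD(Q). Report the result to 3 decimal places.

7.457

By independence, var(Q) = (-2)²var(M_1) + (1)²var(M_2)
= (-2)²·13.5 + (1)²·1.6 = 55.6
SD(Q) = √55.6 ≈ 7.457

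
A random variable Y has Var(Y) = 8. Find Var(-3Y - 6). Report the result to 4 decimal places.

72.0000

Var(-3Y - 6) = (-3)²·Var(Y) = 9·8 = 72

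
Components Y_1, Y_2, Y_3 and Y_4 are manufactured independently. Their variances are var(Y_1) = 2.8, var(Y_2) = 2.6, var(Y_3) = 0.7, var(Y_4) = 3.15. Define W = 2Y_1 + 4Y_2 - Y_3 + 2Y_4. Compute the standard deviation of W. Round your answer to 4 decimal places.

By independence, var(W) = (2)²var(Y_1) + (4)²var(Y_2) + (-1)²var(Y_3) + (2)²var(Y_4)
= (2)²·2.8 + (4)²·2.6 + (-1)²·0.7 + (2)²·3.15 = 66.1
sd(W) = √66.1 ≈ 8.1302

8.1302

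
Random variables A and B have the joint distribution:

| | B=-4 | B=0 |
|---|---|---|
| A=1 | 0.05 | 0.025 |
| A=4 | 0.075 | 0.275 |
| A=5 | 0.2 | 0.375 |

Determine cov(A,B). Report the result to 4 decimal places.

0.2550

E[A] = 4.35,  E[B] = -1.3
E[AB] = -5.4
cov(A,B) = E[AB] − E[A]E[B] = -5.4 − (4.35)(-1.3) = 0.255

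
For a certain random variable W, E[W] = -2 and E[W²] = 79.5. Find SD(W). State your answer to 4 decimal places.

V(W) = 79.5 − (-2)² = 75.5
SD(W) = √75.5 ≈ 8.6891

8.6891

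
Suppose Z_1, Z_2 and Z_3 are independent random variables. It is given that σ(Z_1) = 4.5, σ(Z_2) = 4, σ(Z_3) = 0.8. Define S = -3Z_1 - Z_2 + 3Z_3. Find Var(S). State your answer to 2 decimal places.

Var(Z_1) = 20.25, Var(Z_2) = 16, Var(Z_3) = 0.64
By independence, Var(S) = (-3)²Var(Z_1) + (-1)²Var(Z_2) + (3)²Var(Z_3)
= (-3)²·20.25 + (-1)²·16 + (3)²·0.64 = 204.01

204.01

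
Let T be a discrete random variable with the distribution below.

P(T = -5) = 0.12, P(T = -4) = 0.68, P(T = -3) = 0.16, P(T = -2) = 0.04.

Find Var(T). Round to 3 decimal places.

0.426

E[T] = (-5)(0.12) + (-4)(0.68) + (-3)(0.16) + (-2)(0.04) = -3.88
E[T²] = (-5)²(0.12) + (-4)²(0.68) + (-3)²(0.16) + (-2)²(0.04) = 15.48
Var(T) = E[T²] − (E[T])² = 15.48 − (-3.88)² = 0.4256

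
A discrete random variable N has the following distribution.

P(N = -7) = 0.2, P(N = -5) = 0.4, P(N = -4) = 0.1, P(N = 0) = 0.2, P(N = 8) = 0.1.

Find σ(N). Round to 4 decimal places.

E[N] = (-7)(0.2) + (-5)(0.4) + (-4)(0.1) + (0)(0.2) + (8)(0.1) = -3
E[N²] = (-7)²(0.2) + (-5)²(0.4) + (-4)²(0.1) + (0)²(0.2) + (8)²(0.1) = 27.8
Var(N) = E[N²] − (E[N])² = 27.8 − (-3)² = 18.8
σ(N) = √18.8 ≈ 4.3359

4.3359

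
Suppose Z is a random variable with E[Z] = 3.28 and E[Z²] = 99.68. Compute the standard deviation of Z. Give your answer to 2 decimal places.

9.43

V(Z) = 99.68 − (3.28)² = 88.9216
σ(Z) = √88.9216 ≈ 9.43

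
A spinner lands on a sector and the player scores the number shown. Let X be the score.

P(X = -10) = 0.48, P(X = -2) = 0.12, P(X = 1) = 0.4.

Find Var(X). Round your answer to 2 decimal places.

E[X] = (-10)(0.48) + (-2)(0.12) + (1)(0.4) = -4.64
E[X²] = (-10)²(0.48) + (-2)²(0.12) + (1)²(0.4) = 48.88
Var(X) = E[X²] − (E[X])² = 48.88 − (-4.64)² = 27.3504

27.35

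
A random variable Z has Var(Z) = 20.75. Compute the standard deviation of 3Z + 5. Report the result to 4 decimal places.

13.6657

Var(3Z + 5) = (3)²·20.75 = 186.75
sd(3Z + 5) = √186.75 ≈ 13.6657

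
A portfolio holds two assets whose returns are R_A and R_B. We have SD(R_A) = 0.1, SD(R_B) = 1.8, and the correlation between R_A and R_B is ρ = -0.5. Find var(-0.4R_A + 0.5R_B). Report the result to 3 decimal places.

0.848

var(R_A) = (0.1)² = 0.01;  var(R_B) = (1.8)² = 3.24
cov(R_A,R_B) = ρ·SD(R_A)·SD(R_B) = -0.5·0.1·1.8 = -0.09
var(-0.4R_A + 0.5R_B) = (-0.4)²·var(R_A) + (0.5)²·var(R_B) + 2·(-0.4)·(0.5)·cov(R_A,R_B)
= 0.16·0.01 + 0.25·3.24 + -0.4·-0.09 = 0.8476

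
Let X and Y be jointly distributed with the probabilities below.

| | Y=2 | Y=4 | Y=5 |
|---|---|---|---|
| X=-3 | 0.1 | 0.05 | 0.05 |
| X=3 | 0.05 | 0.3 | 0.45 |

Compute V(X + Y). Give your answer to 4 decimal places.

9.1000

E[X] = 1.8,  E[Y] = 4.2,  E[XY] = 8.7
V(X) = 9 − (1.8)² = 5.76;  V(Y) = 18.7 − (4.2)² = 1.06
Cov(X,Y) = 8.7 − (1.8)(4.2) = 1.14
V(X + Y) = (1)²·5.76 + (1)²·1.06 + 2·(1)·(1)·1.14 = 9.1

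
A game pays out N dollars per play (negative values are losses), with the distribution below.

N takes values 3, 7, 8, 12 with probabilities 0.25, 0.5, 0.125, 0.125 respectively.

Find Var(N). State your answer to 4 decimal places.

E[N] = (3)(0.25) + (7)(0.5) + (8)(0.125) + (12)(0.125) = 6.75
E[N²] = (3)²(0.25) + (7)²(0.5) + (8)²(0.125) + (12)²(0.125) = 52.75
Var(N) = E[N²] − (E[N])² = 52.75 − (6.75)² = 7.1875

7.1875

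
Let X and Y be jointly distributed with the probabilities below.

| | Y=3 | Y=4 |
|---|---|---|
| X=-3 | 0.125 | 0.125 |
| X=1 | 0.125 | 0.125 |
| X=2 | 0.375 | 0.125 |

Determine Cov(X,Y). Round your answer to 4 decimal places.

E[X] = 0.5,  E[Y] = 3.375
E[XY] = 1.5
Cov(X,Y) = E[XY] − E[X]E[Y] = 1.5 − (0.5)(3.375) = -0.1875

-0.1875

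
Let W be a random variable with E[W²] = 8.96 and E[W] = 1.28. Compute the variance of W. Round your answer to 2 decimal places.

Var(W) = 8.96 − (1.28)² = 7.3216

7.32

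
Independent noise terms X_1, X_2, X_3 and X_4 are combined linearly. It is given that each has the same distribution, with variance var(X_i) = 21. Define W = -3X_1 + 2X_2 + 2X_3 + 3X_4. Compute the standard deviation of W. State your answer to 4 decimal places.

By independence, var(W) = (-3)²var(X_1) + (2)²var(X_2) + (2)²var(X_3) + (3)²var(X_4)
= (-3)²·21 + (2)²·21 + (2)²·21 + (3)²·21 = 546
SD(W) = √546 ≈ 23.3666

23.3666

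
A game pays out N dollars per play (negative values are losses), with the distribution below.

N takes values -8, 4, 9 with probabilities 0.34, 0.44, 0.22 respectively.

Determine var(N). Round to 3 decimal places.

E[N] = (-8)(0.34) + (4)(0.44) + (9)(0.22) = 1.02
E[N²] = (-8)²(0.34) + (4)²(0.44) + (9)²(0.22) = 46.62
var(N) = E[N²] − (E[N])² = 46.62 − (1.02)² = 45.5796

45.580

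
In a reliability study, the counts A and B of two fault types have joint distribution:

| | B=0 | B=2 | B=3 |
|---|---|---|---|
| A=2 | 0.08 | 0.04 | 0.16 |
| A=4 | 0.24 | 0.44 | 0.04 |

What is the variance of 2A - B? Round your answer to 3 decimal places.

5.498

E[A] = 3.44,  E[B] = 1.56,  E[AB] = 5.12
V(A) = 12.64 − (3.44)² = 0.8064;  V(B) = 3.72 − (1.56)² = 1.2864
Cov(A,B) = 5.12 − (3.44)(1.56) = -0.2464
V(2A - B) = (2)²·0.8064 + (-1)²·1.2864 + 2·(2)·(-1)·-0.2464 = 5.4976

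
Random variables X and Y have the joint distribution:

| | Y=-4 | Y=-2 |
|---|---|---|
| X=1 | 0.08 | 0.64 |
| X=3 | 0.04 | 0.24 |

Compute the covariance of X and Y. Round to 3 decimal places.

E[X] = 1.56,  E[Y] = -2.24
E[XY] = -3.52
Cov(X,Y) = E[XY] − E[X]E[Y] = -3.52 − (1.56)(-2.24) = -0.0256

-0.026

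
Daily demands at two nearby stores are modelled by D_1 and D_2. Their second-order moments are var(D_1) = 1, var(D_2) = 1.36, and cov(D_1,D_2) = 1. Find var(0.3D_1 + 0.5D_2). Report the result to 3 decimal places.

var(0.3D_1 + 0.5D_2) = (0.3)²·var(D_1) + (0.5)²·var(D_2) + 2·(0.3)·(0.5)·cov(D_1,D_2)
= 0.09·1 + 0.25·1.36 + 0.3·1 = 0.73

0.730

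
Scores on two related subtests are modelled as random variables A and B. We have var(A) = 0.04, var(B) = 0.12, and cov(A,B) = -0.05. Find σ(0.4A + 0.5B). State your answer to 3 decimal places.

0.128

var(0.4A + 0.5B) = (0.4)²·var(A) + (0.5)²·var(B) + 2·(0.4)·(0.5)·cov(A,B)
= 0.16·0.04 + 0.25·0.12 + 0.4·-0.05 = 0.0164
σ(0.4A + 0.5B) = √0.0164 ≈ 0.128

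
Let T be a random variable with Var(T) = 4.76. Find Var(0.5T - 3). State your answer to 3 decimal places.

1.190

Var(0.5T - 3) = (0.5)²·Var(T) = 0.25·4.76 = 1.19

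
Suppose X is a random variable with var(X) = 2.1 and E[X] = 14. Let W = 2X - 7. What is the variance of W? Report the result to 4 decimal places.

var(2X - 7) = (2)²·var(X) = 4·2.1 = 8.4

8.4000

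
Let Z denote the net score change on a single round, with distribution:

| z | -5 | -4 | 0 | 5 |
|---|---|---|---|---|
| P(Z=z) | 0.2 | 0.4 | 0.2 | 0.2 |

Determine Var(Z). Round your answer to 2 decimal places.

13.84

E[Z] = (-5)(0.2) + (-4)(0.4) + (0)(0.2) + (5)(0.2) = -1.6
E[Z²] = (-5)²(0.2) + (-4)²(0.4) + (0)²(0.2) + (5)²(0.2) = 16.4
Var(Z) = E[Z²] − (E[Z])² = 16.4 − (-1.6)² = 13.84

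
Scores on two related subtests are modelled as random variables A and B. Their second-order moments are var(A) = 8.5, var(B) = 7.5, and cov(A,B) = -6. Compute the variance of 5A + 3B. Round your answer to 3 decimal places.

var(5A + 3B) = (5)²·var(A) + (3)²·var(B) + 2·(5)·(3)·cov(A,B)
= 25·8.5 + 9·7.5 + 30·-6 = 100

100.000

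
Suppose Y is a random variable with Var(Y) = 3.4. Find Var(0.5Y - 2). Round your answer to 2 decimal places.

0.85

Var(0.5Y - 2) = (0.5)²·Var(Y) = 0.25·3.4 = 0.85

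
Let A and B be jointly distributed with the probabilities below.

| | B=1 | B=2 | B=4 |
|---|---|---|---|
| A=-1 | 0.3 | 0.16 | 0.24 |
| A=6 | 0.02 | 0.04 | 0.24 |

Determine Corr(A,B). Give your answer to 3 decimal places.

E[A] = 1.1,  E[B] = 2.64
E[AB] = 4.78
Cov(A,B) = E[AB] − E[A]E[B] = 4.78 − (1.1)(2.64) = 1.876
Var(A) = 10.29,  Var(B) = 1.8304
ρ = 1.876 / √(10.29·1.8304) ≈ 0.432

0.432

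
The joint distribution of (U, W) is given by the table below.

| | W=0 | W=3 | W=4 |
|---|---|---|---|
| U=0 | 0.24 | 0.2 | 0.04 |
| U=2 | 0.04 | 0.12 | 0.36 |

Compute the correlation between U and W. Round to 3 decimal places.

E[U] = 1.04,  E[W] = 2.56
E[UW] = 3.6
Cov(U,W) = E[UW] − E[U]E[W] = 3.6 − (1.04)(2.56) = 0.9376
V(U) = 0.9984,  V(W) = 2.7264
ρ = 0.9376 / √(0.9984·2.7264) ≈ 0.568

0.568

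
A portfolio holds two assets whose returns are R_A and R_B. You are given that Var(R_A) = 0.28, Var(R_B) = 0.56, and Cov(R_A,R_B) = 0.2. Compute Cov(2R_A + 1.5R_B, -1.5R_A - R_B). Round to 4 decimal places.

-2.5300

Cov(2R_A + 1.5R_B, -1.5R_A - R_B) = (2)(-1.5)Var(R_A) + (1.5)(-1)Var(R_B) + [(2)(-1) + (1.5)(-1.5)]Cov(R_A,R_B)
= -3·0.28 + -1.5·0.56 + -4.25·0.2 = -2.53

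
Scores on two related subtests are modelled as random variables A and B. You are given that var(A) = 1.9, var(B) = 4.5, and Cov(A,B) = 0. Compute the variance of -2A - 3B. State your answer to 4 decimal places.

48.1000

var(-2A - 3B) = (-2)²·var(A) + (-3)²·var(B) + 2·(-2)·(-3)·Cov(A,B)
= 4·1.9 + 9·4.5 + 12·0 = 48.1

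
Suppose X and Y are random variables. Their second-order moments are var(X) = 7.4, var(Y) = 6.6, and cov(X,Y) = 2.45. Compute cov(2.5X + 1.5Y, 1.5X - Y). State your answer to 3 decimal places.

cov(2.5X + 1.5Y, 1.5X - Y) = (2.5)(1.5)var(X) + (1.5)(-1)var(Y) + [(2.5)(-1) + (1.5)(1.5)]cov(X,Y)
= 3.75·7.4 + -1.5·6.6 + -0.25·2.45 = 17.2375

17.238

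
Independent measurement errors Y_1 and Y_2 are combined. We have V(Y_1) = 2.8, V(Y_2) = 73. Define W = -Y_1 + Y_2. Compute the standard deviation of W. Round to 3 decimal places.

By independence, V(W) = (-1)²V(Y_1) + (1)²V(Y_2)
= (-1)²·2.8 + (1)²·73 = 75.8
SD(W) = √75.8 ≈ 8.706

8.706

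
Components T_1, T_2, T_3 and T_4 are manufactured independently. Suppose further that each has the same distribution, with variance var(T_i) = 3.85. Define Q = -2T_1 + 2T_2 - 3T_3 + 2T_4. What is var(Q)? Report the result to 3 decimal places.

By independence, var(Q) = (-2)²var(T_1) + (2)²var(T_2) + (-3)²var(T_3) + (2)²var(T_4)
= (-2)²·3.85 + (2)²·3.85 + (-3)²·3.85 + (2)²·3.85 = 80.85

80.850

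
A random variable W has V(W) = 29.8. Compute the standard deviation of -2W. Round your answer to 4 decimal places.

V(-2W) = (-2)²·29.8 = 119.2
SD(-2W) = √119.2 ≈ 10.9179

10.9179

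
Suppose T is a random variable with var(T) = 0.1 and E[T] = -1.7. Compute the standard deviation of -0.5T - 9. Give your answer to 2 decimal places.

0.16

var(-0.5T - 9) = (-0.5)²·0.1 = 0.025
σ(-0.5T - 9) = √0.025 ≈ 0.16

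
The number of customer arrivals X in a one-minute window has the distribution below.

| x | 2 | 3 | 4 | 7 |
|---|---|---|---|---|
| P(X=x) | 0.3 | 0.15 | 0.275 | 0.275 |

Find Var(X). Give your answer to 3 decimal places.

3.819

E[X] = (2)(0.3) + (3)(0.15) + (4)(0.275) + (7)(0.275) = 4.075
E[X²] = (2)²(0.3) + (3)²(0.15) + (4)²(0.275) + (7)²(0.275) = 20.425
Var(X) = E[X²] − (E[X])² = 20.425 − (4.075)² = 3.819375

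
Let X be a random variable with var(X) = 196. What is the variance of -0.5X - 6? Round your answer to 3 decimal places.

49.000

var(-0.5X - 6) = (-0.5)²·var(X) = 0.25·196 = 49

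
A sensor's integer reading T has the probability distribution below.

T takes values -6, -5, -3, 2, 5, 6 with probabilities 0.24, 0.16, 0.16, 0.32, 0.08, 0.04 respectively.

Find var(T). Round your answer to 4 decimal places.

16.7264

E[T] = (-6)(0.24) + (-5)(0.16) + (-3)(0.16) + (2)(0.32) + (5)(0.08) + (6)(0.04) = -1.44
E[T²] = (-6)²(0.24) + (-5)²(0.16) + (-3)²(0.16) + (2)²(0.32) + (5)²(0.08) + (6)²(0.04) = 18.8
var(T) = E[T²] − (E[T])² = 18.8 − (-1.44)² = 16.7264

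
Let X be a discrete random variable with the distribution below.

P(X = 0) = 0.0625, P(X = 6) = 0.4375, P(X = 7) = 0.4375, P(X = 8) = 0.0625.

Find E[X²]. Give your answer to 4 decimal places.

41.1875

E[X²] = (0)²(0.0625) + (6)²(0.4375) + (7)²(0.4375) + (8)²(0.0625) = 41.1875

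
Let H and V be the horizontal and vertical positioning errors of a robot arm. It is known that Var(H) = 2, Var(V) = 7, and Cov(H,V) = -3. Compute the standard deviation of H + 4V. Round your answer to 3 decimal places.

9.487

Var(H + 4V) = (1)²·Var(H) + (4)²·Var(V) + 2·(1)·(4)·Cov(H,V)
= 1·2 + 16·7 + 8·-3 = 90
sd(H + 4V) = √90 ≈ 9.487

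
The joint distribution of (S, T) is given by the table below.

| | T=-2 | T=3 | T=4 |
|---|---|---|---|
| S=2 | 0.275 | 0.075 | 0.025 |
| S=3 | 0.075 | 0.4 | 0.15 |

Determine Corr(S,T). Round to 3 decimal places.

0.618

E[S] = 2.625,  E[T] = 1.425
E[ST] = 4.5
Cov(S,T) = E[ST] − E[S]E[T] = 4.5 − (2.625)(1.425) = 0.759375
var(S) = 0.234375,  var(T) = 6.444375
ρ = 0.759375 / √(0.234375·6.444375) ≈ 0.618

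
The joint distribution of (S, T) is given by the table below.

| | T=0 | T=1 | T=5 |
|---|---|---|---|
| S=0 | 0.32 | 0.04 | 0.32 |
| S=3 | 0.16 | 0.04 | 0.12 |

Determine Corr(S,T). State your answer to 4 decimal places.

E[S] = 0.96,  E[T] = 2.28
E[ST] = 1.92
Cov(S,T) = E[ST] − E[S]E[T] = 1.92 − (0.96)(2.28) = -0.2688
var(S) = 1.9584,  var(T) = 5.8816
ρ = -0.2688 / √(1.9584·5.8816) ≈ -0.0792

-0.0792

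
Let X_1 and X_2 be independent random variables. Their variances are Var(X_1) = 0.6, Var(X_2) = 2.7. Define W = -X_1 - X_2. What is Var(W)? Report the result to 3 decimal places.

By independence, Var(W) = (-1)²Var(X_1) + (-1)²Var(X_2)
= (-1)²·0.6 + (-1)²·2.7 = 3.3

3.300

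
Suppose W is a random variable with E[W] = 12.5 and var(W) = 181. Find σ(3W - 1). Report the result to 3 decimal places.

var(3W - 1) = (3)²·181 = 1629
σ(3W - 1) = √1629 ≈ 40.361

40.361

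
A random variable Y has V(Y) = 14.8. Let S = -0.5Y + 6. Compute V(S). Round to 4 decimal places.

3.7000

V(-0.5Y + 6) = (-0.5)²·V(Y) = 0.25·14.8 = 3.7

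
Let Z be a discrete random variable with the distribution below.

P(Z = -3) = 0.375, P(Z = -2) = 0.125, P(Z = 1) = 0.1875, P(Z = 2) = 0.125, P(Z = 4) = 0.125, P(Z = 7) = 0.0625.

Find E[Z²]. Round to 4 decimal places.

9.6250

E[Z²] = (-3)²(0.375) + (-2)²(0.125) + (1)²(0.1875) + (2)²(0.125) + (4)²(0.125) + (7)²(0.0625) = 9.625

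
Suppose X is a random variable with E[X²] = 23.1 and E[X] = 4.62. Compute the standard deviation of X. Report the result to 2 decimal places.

Var(X) = 23.1 − (4.62)² = 1.7556
sd(X) = √1.7556 ≈ 1.32

1.32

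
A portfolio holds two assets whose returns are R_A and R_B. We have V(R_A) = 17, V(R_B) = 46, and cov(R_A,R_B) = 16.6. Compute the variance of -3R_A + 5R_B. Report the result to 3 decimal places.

805.000

V(-3R_A + 5R_B) = (-3)²·V(R_A) + (5)²·V(R_B) + 2·(-3)·(5)·cov(R_A,R_B)
= 9·17 + 25·46 + -30·16.6 = 805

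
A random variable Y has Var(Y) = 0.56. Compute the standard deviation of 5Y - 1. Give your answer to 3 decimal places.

3.742

Var(5Y - 1) = (5)²·0.56 = 14
SD(5Y - 1) = √14 ≈ 3.742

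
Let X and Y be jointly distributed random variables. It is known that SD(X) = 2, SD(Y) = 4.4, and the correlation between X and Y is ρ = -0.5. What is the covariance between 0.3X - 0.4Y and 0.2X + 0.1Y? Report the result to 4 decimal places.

var(X) = (2)² = 4;  var(Y) = (4.4)² = 19.36
cov(X,Y) = ρ·SD(X)·SD(Y) = -0.5·2·4.4 = -4.4
cov(0.3X - 0.4Y, 0.2X + 0.1Y) = (0.3)(0.2)var(X) + (-0.4)(0.1)var(Y) + [(0.3)(0.1) + (-0.4)(0.2)]cov(X,Y)
= 0.06·4 + -0.04·19.36 + -0.05·-4.4 = -0.3144

-0.3144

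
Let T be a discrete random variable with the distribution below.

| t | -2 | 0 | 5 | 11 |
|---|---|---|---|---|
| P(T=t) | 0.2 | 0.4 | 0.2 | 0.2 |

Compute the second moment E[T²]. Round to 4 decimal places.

30.0000

E[T²] = (-2)²(0.2) + (0)²(0.4) + (5)²(0.2) + (11)²(0.2) = 30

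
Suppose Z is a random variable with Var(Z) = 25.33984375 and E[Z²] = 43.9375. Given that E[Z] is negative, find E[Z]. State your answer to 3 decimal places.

(E[Z])² = E[Z²] − Var(Z) = 43.9375 − 25.33984375 = 18.59765625
E[Z] = −√18.59765625 = -4.3125

-4.313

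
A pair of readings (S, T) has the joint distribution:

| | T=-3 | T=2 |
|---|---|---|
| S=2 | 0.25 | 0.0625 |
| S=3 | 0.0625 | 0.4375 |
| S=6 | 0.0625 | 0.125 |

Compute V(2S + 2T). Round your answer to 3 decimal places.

37.438

E[S] = 3.25,  E[T] = 0.125,  E[ST] = 1.1875
V(S) = 12.5 − (3.25)² = 1.9375;  V(T) = 5.875 − (0.125)² = 5.859375
Cov(S,T) = 1.1875 − (3.25)(0.125) = 0.78125
V(2S + 2T) = (2)²·1.9375 + (2)²·5.859375 + 2·(2)·(2)·0.78125 = 37.4375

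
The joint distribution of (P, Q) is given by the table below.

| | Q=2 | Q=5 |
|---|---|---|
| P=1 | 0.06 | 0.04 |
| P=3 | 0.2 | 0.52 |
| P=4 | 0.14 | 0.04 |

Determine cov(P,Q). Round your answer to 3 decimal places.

-0.084

E[P] = 2.98,  E[Q] = 3.8
E[PQ] = 11.24
cov(P,Q) = E[PQ] − E[P]E[Q] = 11.24 − (2.98)(3.8) = -0.084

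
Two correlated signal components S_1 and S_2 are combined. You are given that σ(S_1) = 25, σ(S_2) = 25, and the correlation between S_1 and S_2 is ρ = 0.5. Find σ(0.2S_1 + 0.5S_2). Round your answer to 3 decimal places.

V(S_1) = (25)² = 625;  V(S_2) = (25)² = 625
Cov(S_1,S_2) = ρ·σ(S_1)·σ(S_2) = 0.5·25·25 = 312.5
V(0.2S_1 + 0.5S_2) = (0.2)²·V(S_1) + (0.5)²·V(S_2) + 2·(0.2)·(0.5)·Cov(S_1,S_2)
= 0.04·625 + 0.25·625 + 0.2·312.5 = 243.75
σ(0.2S_1 + 0.5S_2) = √243.75 ≈ 15.612

15.612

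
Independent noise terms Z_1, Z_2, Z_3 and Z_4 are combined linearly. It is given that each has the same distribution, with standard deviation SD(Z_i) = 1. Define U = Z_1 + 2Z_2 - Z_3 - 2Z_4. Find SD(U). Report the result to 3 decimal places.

var(Z_i) = (1)² = 1
By independence, var(U) = (1)²var(Z_1) + (2)²var(Z_2) + (-1)²var(Z_3) + (-2)²var(Z_4)
= (1)²·1 + (2)²·1 + (-1)²·1 + (-2)²·1 = 10
SD(U) = √10 ≈ 3.162

3.162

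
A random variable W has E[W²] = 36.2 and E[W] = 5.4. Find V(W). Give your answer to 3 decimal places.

7.040

V(W) = 36.2 − (5.4)² = 7.04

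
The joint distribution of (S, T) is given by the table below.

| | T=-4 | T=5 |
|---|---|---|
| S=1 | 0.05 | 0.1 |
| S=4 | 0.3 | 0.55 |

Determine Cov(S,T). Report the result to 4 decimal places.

-0.0675

E[S] = 3.55,  E[T] = 1.85
E[ST] = 6.5
Cov(S,T) = E[ST] − E[S]E[T] = 6.5 − (3.55)(1.85) = -0.0675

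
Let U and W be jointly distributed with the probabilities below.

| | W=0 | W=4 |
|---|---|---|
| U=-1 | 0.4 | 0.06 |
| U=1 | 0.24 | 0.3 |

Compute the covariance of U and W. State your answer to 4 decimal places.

0.8448

E[U] = 0.08,  E[W] = 1.44
E[UW] = 0.96
cov(U,W) = E[UW] − E[U]E[W] = 0.96 − (0.08)(1.44) = 0.8448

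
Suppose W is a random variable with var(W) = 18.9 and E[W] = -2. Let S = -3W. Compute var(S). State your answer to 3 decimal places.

var(-3W) = (-3)²·var(W) = 9·18.9 = 170.1

170.100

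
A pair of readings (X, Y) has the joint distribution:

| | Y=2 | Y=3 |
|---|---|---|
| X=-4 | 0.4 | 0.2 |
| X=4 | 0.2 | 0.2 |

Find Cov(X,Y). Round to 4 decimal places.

0.3200

E[X] = -0.8,  E[Y] = 2.4
E[XY] = -1.6
Cov(X,Y) = E[XY] − E[X]E[Y] = -1.6 − (-0.8)(2.4) = 0.32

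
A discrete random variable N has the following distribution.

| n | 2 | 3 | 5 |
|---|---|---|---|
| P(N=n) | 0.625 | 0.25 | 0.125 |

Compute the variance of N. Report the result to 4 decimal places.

E[N] = (2)(0.625) + (3)(0.25) + (5)(0.125) = 2.625
E[N²] = (2)²(0.625) + (3)²(0.25) + (5)²(0.125) = 7.875
V(N) = E[N²] − (E[N])² = 7.875 − (2.625)² = 0.984375

0.9844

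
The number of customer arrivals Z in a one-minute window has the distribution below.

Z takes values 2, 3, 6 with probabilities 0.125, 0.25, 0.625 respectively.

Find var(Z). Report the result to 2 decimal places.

E[Z] = (2)(0.125) + (3)(0.25) + (6)(0.625) = 4.75
E[Z²] = (2)²(0.125) + (3)²(0.25) + (6)²(0.625) = 25.25
var(Z) = E[Z²] − (E[Z])² = 25.25 − (4.75)² = 2.6875

2.69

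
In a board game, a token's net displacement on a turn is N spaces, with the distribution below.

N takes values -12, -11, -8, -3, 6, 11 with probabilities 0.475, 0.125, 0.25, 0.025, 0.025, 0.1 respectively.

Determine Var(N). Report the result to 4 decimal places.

50.3400

E[N] = (-12)(0.475) + (-11)(0.125) + (-8)(0.25) + (-3)(0.025) + (6)(0.025) + (11)(0.1) = -7.9
E[N²] = (-12)²(0.475) + (-11)²(0.125) + (-8)²(0.25) + (-3)²(0.025) + (6)²(0.025) + (11)²(0.1) = 112.75
Var(N) = E[N²] − (E[N])² = 112.75 − (-7.9)² = 50.34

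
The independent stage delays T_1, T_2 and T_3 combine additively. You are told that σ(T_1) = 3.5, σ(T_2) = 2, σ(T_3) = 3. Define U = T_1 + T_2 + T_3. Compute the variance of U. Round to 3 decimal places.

25.250

Var(T_1) = 12.25, Var(T_2) = 4, Var(T_3) = 9
By independence, Var(U) = (1)²Var(T_1) + (1)²Var(T_2) + (1)²Var(T_3)
= (1)²·12.25 + (1)²·4 + (1)²·9 = 25.25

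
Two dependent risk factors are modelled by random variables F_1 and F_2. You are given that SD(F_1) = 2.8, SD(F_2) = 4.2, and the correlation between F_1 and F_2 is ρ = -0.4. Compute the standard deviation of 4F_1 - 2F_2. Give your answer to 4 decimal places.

Var(F_1) = (2.8)² = 7.84;  Var(F_2) = (4.2)² = 17.64
Cov(F_1,F_2) = ρ·SD(F_1)·SD(F_2) = -0.4·2.8·4.2 = -4.704
Var(4F_1 - 2F_2) = (4)²·Var(F_1) + (-2)²·Var(F_2) + 2·(4)·(-2)·Cov(F_1,F_2)
= 16·7.84 + 4·17.64 + -16·-4.704 = 271.264
SD(4F_1 - 2F_2) = √271.264 ≈ 16.4701

16.4701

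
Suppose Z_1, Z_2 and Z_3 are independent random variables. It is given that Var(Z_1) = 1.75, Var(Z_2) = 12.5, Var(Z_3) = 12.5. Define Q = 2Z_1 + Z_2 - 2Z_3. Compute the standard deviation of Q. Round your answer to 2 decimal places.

8.34

By independence, Var(Q) = (2)²Var(Z_1) + (1)²Var(Z_2) + (-2)²Var(Z_3)
= (2)²·1.75 + (1)²·12.5 + (-2)²·12.5 = 69.5
sd(Q) = √69.5 ≈ 8.34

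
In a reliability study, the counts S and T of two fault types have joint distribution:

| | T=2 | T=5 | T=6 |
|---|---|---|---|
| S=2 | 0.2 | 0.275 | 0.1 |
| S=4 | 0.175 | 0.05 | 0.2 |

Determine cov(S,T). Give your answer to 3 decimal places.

E[S] = 2.85,  E[T] = 4.175
E[ST] = 11.95
cov(S,T) = E[ST] − E[S]E[T] = 11.95 − (2.85)(4.175) = 0.05125

0.051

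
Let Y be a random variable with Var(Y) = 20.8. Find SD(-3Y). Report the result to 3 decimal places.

Var(-3Y) = (-3)²·20.8 = 187.2
SD(-3Y) = √187.2 ≈ 13.682

13.682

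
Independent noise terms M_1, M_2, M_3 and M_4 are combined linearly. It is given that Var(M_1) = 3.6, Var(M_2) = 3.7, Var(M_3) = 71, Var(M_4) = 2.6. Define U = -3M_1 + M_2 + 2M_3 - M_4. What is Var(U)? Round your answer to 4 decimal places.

322.7000

By independence, Var(U) = (-3)²Var(M_1) + (1)²Var(M_2) + (2)²Var(M_3) + (-1)²Var(M_4)
= (-3)²·3.6 + (1)²·3.7 + (2)²·71 + (-1)²·2.6 = 322.7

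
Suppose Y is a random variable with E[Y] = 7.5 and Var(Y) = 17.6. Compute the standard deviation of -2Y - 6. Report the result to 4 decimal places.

Var(-2Y - 6) = (-2)²·17.6 = 70.4
sd(-2Y - 6) = √70.4 ≈ 8.3905

8.3905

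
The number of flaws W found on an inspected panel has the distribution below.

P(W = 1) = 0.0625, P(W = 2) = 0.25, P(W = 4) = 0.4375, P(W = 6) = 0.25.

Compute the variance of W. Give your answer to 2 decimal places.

2.53

E[W] = (1)(0.0625) + (2)(0.25) + (4)(0.4375) + (6)(0.25) = 3.8125
E[W²] = (1)²(0.0625) + (2)²(0.25) + (4)²(0.4375) + (6)²(0.25) = 17.0625
Var(W) = E[W²] − (E[W])² = 17.0625 − (3.8125)² = 2.52734375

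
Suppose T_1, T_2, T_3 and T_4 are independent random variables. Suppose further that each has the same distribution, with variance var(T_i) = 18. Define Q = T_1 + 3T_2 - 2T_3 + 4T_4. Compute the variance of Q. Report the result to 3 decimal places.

By independence, var(Q) = (1)²var(T_1) + (3)²var(T_2) + (-2)²var(T_3) + (4)²var(T_4)
= (1)²·18 + (3)²·18 + (-2)²·18 + (4)²·18 = 540

540.000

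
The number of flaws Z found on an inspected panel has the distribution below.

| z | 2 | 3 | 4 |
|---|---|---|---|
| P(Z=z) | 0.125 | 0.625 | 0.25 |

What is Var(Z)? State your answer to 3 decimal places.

E[Z] = (2)(0.125) + (3)(0.625) + (4)(0.25) = 3.125
E[Z²] = (2)²(0.125) + (3)²(0.625) + (4)²(0.25) = 10.125
Var(Z) = E[Z²] − (E[Z])² = 10.125 − (3.125)² = 0.359375

0.359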